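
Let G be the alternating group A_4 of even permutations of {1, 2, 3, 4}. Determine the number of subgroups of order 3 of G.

4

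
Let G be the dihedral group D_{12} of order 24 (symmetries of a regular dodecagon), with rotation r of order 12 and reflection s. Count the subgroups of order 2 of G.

13

|G| = 24 and 2 | 24, so subgroups of order 2 are possible by Lagrange.
The subgroups of order 2 are: {e, r^10s}; {e, r^11s}; {e, r^2s}; {e, r^3s}; … (13 in all).
So G has 13 subgroups of order 2.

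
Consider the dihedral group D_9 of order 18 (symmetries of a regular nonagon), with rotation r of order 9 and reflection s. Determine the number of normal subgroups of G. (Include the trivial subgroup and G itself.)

4

G has 16 subgroups. Checking conjugation-invariance by order — order 1: 1/1 normal; order 2: 0/9 normal; order 3: 1/1 normal; order 6: 0/3 normal; order 9: 1/1 normal; order 18: 1/1 normal.
Total normal subgroups: 4.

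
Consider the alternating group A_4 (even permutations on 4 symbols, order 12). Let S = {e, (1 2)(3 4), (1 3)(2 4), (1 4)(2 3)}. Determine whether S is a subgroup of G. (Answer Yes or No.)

Yes

|S| = 4 divides |G| = 12, consistent with Lagrange.
S contains the identity, every element's inverse is in S, and S is closed under ∘: it is a subgroup.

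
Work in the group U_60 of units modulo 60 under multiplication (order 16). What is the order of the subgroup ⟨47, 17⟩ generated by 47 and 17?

8

|⟨47⟩| = 4 and |⟨17⟩| = 4, so |H| is a multiple of lcm(4, 4) = 4 and divides |G| = 16.
Closing under the operation: H = {1, 17, 19, 23, 31, 47, 49, 53}, so |H| = 8.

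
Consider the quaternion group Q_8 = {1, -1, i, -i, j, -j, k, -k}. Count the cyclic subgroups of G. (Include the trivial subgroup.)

5

Each element a generates a cyclic subgroup ⟨a⟩; distinct elements may generate the same one (a cyclic group of order d has φ(d) generators).
Cyclic subgroups by order — order 1: 1; order 2: 1; order 4: 3.
Total: 5.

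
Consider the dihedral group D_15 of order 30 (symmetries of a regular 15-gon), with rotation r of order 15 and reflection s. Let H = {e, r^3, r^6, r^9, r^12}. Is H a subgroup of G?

|H| = 5 divides |G| = 30, consistent with Lagrange.
H contains the identity, every element's inverse is in H, and H is closed under ·: it is a subgroup.
In fact H = ⟨r^9⟩.

Yes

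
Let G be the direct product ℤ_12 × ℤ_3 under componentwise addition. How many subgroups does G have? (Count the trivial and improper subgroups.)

18

|G| = 36, so by Lagrange every subgroup order divides 36. Divisors: 1, 2, 3, 4, 6, 9, 12, 18, 36.
Subgroups by order — order 1: 1; order 2: 1; order 3: 4; order 4: 1; order 6: 4; order 9: 1; order 12: 4; order 18: 1; order 36: 1.
Total: 1 + 1 + 4 + 1 + 4 + 1 + 4 + 1 + 1 = 18.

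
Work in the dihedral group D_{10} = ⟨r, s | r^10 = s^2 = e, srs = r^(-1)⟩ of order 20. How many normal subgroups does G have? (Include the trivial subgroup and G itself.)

7

G has 22 subgroups. Checking conjugation-invariance by order — order 1: 1/1 normal; order 2: 1/11 normal; order 4: 0/5 normal; order 5: 1/1 normal; order 10: 3/3 normal; order 20: 1/1 normal.
Total normal subgroups: 7.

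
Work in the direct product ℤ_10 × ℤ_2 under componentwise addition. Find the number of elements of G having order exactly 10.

An element (a,b) has order lcm(ord(a), ord(b)); count pairs with lcm equal to 10.
Enumerating gives 12 such elements.

12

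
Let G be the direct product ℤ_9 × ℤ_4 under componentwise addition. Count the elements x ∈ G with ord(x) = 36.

An element (a,b) has order lcm(ord(a), ord(b)); count pairs with lcm equal to 36.
Enumerating gives 12 such elements.

12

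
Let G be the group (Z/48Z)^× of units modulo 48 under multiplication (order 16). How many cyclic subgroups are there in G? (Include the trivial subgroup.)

A cyclic subgroup of order d is generated by each of its φ(d) elements of order d, so the cyclic subgroups of order d number (#elements of order d)/φ(d).
Cyclic subgroups by order — order 1: 1; order 2: 7; order 4: 4.
Total: 12.

12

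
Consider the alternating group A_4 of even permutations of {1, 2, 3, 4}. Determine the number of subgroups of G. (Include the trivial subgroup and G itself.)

10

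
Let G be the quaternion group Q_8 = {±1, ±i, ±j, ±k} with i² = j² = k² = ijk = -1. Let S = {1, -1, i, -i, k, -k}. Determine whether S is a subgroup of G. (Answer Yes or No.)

No

|S| = 6 does not divide |G| = 8, so by Lagrange S is not a subgroup.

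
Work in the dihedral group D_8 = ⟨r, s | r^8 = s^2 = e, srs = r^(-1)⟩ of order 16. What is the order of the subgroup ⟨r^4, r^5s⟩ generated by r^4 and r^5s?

|⟨r^4⟩| = 2 and |⟨r^5s⟩| = 2, so |H| is a multiple of lcm(2, 2) = 2 and divides |G| = 16.
Closing under the operation: H = {e, r^4, rs, r^5s}, so |H| = 4.

4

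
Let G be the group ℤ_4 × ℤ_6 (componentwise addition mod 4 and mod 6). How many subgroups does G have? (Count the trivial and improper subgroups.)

16

|G| = 24, so by Lagrange every subgroup order divides 24. Divisors: 1, 2, 3, 4, 6, 8, 12, 24.
Subgroups by order — order 1: 1; order 2: 3; order 3: 1; order 4: 3; order 6: 3; order 8: 1; order 12: 3; order 24: 1.
Total: 1 + 3 + 1 + 3 + 3 + 1 + 3 + 1 = 16.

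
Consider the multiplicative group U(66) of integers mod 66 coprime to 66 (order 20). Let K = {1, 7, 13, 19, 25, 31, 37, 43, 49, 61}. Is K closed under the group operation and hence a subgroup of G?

Yes

|K| = 10 divides |G| = 20, consistent with Lagrange.
K contains the identity, every element's inverse is in K, and K is closed under ·: it is a subgroup.
In fact K = ⟨7⟩.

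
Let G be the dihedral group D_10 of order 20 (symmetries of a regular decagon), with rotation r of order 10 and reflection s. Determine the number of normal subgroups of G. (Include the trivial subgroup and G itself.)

G has 22 subgroups. Checking conjugation-invariance by order — order 1: 1/1 normal; order 2: 1/11 normal; order 4: 0/5 normal; order 5: 1/1 normal; order 10: 3/3 normal; order 20: 1/1 normal.
Total normal subgroups: 7.

7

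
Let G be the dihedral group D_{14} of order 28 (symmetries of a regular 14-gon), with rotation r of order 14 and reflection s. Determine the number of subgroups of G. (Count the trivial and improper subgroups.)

|G| = 28, so by Lagrange every subgroup order divides 28. Divisors: 1, 2, 4, 7, 14, 28.
Subgroups by order — order 1: 1; order 2: 15; order 4: 7; order 7: 1; order 14: 3; order 28: 1.
Total: 1 + 15 + 7 + 1 + 3 + 1 = 28.

28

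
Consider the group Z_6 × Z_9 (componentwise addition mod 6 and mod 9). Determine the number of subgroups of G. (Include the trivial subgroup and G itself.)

20

|G| = 54, so by Lagrange every subgroup order divides 54. Divisors: 1, 2, 3, 6, 9, 18, 27, 54.
Subgroups by order — order 1: 1; order 2: 1; order 3: 4; order 6: 4; order 9: 4; order 18: 4; order 27: 1; order 54: 1.
Total: 1 + 1 + 4 + 4 + 4 + 4 + 1 + 1 = 20.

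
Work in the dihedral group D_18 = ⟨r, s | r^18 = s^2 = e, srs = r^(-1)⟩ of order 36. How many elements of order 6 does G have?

2

The elements of order 6 are: r^3, r^15.
That's 2.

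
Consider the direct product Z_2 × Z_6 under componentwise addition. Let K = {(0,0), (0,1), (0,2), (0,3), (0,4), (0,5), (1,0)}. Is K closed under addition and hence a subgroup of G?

No

|K| = 7 does not divide |G| = 12, so by Lagrange K is not a subgroup.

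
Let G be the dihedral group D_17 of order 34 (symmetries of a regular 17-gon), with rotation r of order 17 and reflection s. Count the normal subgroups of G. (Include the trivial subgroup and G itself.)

G has 20 subgroups. Checking conjugation-invariance by order — order 1: 1/1 normal; order 2: 0/17 normal; order 17: 1/1 normal; order 34: 1/1 normal.
Total normal subgroups: 3.

3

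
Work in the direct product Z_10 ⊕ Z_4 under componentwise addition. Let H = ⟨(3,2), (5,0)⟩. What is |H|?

20

|⟨(3,2)⟩| = 10 and |⟨(5,0)⟩| = 2, so |H| is a multiple of lcm(10, 2) = 10 and divides |G| = 40.
Closing under the operation: H = {(0,0), (0,2), (1,0), (1,2), (2,0), (2,2), (3,0), (3,2), (4,0), (4,2), (5,0), (5,2), (6,0), (6,2), (7,0), (7,2), (8,0), (8,2), (9,0), (9,2)}, so |H| = 20.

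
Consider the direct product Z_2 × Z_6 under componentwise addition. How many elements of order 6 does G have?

An element (a,b) has order lcm(ord(a), ord(b)); count pairs with lcm equal to 6.
Enumerating gives 6 such elements.

6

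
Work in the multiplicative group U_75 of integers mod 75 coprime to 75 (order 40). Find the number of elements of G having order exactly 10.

12

Enumerating element orders in G gives 12 elements of order 10.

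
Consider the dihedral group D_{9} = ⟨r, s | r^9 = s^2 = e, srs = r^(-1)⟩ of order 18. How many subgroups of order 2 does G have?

9

|G| = 18 and 2 | 18, so subgroups of order 2 are possible by Lagrange.
The subgroups of order 2 are: {e, r^2s}; {e, r^3s}; {e, r^4s}; {e, r^5s}; … (9 in all).
So G has 9 subgroups of order 2.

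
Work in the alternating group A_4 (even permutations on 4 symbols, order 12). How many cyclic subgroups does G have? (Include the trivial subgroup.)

Group the elements of G by the cyclic subgroup they generate; each cyclic subgroup of order d accounts for φ(d) elements.
Cyclic subgroups by order — order 1: 1; order 2: 3; order 3: 4.
Total: 8.

8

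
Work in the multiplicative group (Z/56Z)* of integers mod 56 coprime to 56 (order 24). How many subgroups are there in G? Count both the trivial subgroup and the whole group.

|G| = 24, so by Lagrange every subgroup order divides 24. Divisors: 1, 2, 3, 4, 6, 8, 12, 24.
Subgroups by order — order 1: 1; order 2: 7; order 3: 1; order 4: 7; order 6: 7; order 8: 1; order 12: 7; order 24: 1.
Total: 1 + 7 + 1 + 7 + 7 + 1 + 7 + 1 = 32.

32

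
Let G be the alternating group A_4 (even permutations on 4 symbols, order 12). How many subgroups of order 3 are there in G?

4

|G| = 12 and 3 | 12, so subgroups of order 3 are possible by Lagrange.
The subgroups of order 3 are: {e, (1 2 3), (1 3 2)}; {e, (1 2 4), (1 4 2)}; {e, (1 3 4), (1 4 3)}; {e, (2 3 4), (2 4 3)}.
So G has 4 subgroups of order 3.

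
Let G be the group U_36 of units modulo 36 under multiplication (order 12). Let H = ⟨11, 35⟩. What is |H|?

|⟨11⟩| = 6 and |⟨35⟩| = 2, so |H| is a multiple of lcm(6, 2) = 6 and divides |G| = 12.
Closing under the operation: H = {1, 11, 13, 23, 25, 35}, so |H| = 6.

6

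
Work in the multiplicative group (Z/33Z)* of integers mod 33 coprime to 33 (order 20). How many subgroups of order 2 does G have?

|G| = 20 and 2 | 20, so subgroups of order 2 are possible by Lagrange.
The subgroups of order 2 are: {1, 10}; {1, 23}; {1, 32}.
So G has 3 subgroups of order 2.

3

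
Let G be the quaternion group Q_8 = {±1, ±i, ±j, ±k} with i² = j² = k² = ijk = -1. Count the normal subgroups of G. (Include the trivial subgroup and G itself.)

G has 6 subgroups. Checking conjugation-invariance by order — order 1: 1/1 normal; order 2: 1/1 normal; order 4: 3/3 normal; order 8: 1/1 normal.
Total normal subgroups: 6.

6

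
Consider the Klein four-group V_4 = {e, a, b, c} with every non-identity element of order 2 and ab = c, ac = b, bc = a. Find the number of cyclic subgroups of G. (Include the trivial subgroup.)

4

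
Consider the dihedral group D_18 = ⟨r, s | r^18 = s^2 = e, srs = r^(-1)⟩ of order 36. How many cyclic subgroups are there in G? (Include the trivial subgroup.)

24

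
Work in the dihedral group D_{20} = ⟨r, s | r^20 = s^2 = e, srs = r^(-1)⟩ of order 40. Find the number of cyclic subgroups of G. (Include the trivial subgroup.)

Each element a generates a cyclic subgroup ⟨a⟩; distinct elements may generate the same one (a cyclic group of order d has φ(d) generators).
Cyclic subgroups by order — order 1: 1; order 2: 21; order 4: 1; order 5: 1; order 10: 1; order 20: 1.
Total: 26.

26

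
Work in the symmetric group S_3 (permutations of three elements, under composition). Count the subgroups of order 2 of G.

|G| = 6 and 2 | 6, so subgroups of order 2 are possible by Lagrange.
The subgroups of order 2 are: {e, (1 2)}; {e, (1 3)}; {e, (2 3)}.
So G has 3 subgroups of order 2.

3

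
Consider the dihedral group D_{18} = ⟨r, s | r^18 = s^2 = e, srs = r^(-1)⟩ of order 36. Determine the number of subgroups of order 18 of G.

|G| = 36 and 18 | 36, so subgroups of order 18 are possible by Lagrange.
The subgroups of order 18 are: {e, r, r^2, r^3, r^4, r^5, r^6, r^7, r^8, r^9, r^10, r^11, r^12, r^13, r^14, r^15, r^16, r^17}; {e, r^2, r^4, r^6, r^8, r^10, r^12, r^14, r^16, s, r^2s, r^4s, r^6s, r^8s, r^10s, r^12s, r^14s, r^16s}; {e, r^2, r^4, r^6, r^8, r^10, r^12, r^14, r^16, rs, r^3s, r^5s, r^7s, r^9s, r^11s, r^13s, r^15s, r^17s}.
So G has 3 subgroups of order 18.

3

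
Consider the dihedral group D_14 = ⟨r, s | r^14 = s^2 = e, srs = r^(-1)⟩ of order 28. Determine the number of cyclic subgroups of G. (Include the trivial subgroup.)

A cyclic subgroup of order d is generated by each of its φ(d) elements of order d, so the cyclic subgroups of order d number (#elements of order d)/φ(d).
Cyclic subgroups by order — order 1: 1; order 2: 15; order 7: 1; order 14: 1.
Total: 18.

18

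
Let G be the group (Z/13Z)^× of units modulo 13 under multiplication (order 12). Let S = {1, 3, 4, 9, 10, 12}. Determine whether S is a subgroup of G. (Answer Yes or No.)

|S| = 6 divides |G| = 12, consistent with Lagrange.
S contains the identity, every element's inverse is in S, and S is closed under ·: it is a subgroup.
In fact S = ⟨4⟩.

Yes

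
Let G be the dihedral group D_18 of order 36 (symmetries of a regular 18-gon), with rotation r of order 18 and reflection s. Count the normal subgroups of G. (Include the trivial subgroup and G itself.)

9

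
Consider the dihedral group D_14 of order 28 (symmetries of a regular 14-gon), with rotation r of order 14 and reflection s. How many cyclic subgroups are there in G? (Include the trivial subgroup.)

A cyclic subgroup of order d is generated by each of its φ(d) elements of order d, so the cyclic subgroups of order d number (#elements of order d)/φ(d).
Cyclic subgroups by order — order 1: 1; order 2: 15; order 7: 1; order 14: 1.
Total: 18.

18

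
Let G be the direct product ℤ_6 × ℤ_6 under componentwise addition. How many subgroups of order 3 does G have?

4

|G| = 36 and 3 | 36, so subgroups of order 3 are possible by Lagrange.
The subgroups of order 3 are: {(0,0), (0,2), (0,4)}; {(0,0), (2,0), (4,0)}; {(0,0), (2,2), (4,4)}; {(0,0), (2,4), (4,2)}.
So G has 4 subgroups of order 3.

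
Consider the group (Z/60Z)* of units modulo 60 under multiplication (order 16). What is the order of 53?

4

Compute successive powers of 53 mod 60: 53, 49, 17, 1; 53^4 ≡ 1 (mod 60).
So |⟨53⟩| = 4.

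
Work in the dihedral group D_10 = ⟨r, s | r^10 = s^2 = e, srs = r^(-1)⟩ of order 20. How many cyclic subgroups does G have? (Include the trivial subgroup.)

Group the elements of G by the cyclic subgroup they generate; each cyclic subgroup of order d accounts for φ(d) elements.
Cyclic subgroups by order — order 1: 1; order 2: 11; order 5: 1; order 10: 1.
Total: 14.

14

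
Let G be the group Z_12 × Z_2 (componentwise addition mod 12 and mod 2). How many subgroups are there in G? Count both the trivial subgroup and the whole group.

16

|G| = 24, so by Lagrange every subgroup order divides 24. Divisors: 1, 2, 3, 4, 6, 8, 12, 24.
Subgroups by order — order 1: 1; order 2: 3; order 3: 1; order 4: 3; order 6: 3; order 8: 1; order 12: 3; order 24: 1.
Total: 1 + 3 + 1 + 3 + 3 + 1 + 3 + 1 = 16.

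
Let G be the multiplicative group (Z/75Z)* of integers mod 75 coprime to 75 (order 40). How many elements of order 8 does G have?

0

No element of G has order 8 (even though 8 | 40).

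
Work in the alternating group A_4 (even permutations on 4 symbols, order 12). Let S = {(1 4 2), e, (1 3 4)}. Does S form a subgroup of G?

(1 3 4) ∈ S but its inverse (1 4 3) ∉ S, so S is not a subgroup.

No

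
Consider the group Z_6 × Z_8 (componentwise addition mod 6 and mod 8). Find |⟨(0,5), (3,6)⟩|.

16

|⟨(0,5)⟩| = 8 and |⟨(3,6)⟩| = 4, so |H| is a multiple of lcm(8, 4) = 8 and divides |G| = 48.
Closing under the operation: H = {(0,0), (0,1), (0,2), (0,3), (0,4), (0,5), (0,6), (0,7), (3,0), (3,1), (3,2), (3,3), (3,4), (3,5), (3,6), (3,7)}, so |H| = 16.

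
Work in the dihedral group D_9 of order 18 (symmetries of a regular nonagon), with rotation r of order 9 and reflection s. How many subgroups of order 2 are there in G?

|G| = 18 and 2 | 18, so subgroups of order 2 are possible by Lagrange.
The subgroups of order 2 are: {e, r^2s}; {e, r^3s}; {e, r^4s}; {e, r^5s}; … (9 in all).
So G has 9 subgroups of order 2.

9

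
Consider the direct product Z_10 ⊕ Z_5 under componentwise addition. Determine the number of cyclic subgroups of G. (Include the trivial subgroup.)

A cyclic subgroup of order d is generated by each of its φ(d) elements of order d, so the cyclic subgroups of order d number (#elements of order d)/φ(d).
Cyclic subgroups by order — order 1: 1; order 2: 1; order 5: 6; order 10: 6.
Total: 14.

14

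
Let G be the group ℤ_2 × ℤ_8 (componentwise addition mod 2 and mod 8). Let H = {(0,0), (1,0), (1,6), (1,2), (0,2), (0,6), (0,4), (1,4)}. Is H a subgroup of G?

|H| = 8 divides |G| = 16, consistent with Lagrange.
H contains the identity, every element's inverse is in H, and H is closed under +: it is a subgroup.

Yes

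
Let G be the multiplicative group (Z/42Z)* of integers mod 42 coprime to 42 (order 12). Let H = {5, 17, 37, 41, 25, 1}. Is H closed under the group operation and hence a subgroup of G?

Yes

|H| = 6 divides |G| = 12, consistent with Lagrange.
H contains the identity, every element's inverse is in H, and H is closed under ·: it is a subgroup.
In fact H = ⟨17⟩.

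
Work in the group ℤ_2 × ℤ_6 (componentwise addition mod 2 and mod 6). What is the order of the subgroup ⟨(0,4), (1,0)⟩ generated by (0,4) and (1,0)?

|⟨(0,4)⟩| = 3 and |⟨(1,0)⟩| = 2, so |H| is a multiple of lcm(3, 2) = 6 and divides |G| = 12.
Closing under the operation: H = {(0,0), (0,2), (0,4), (1,0), (1,2), (1,4)}, so |H| = 6.

6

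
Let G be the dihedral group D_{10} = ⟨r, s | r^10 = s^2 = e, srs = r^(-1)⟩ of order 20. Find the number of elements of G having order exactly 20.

0

No element of G has order 20 (even though 20 | 20).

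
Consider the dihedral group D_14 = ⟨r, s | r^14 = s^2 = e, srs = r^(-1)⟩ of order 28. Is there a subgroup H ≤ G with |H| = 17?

No

17 does not divide |G| = 28, so by Lagrange no subgroup of order 17 exists.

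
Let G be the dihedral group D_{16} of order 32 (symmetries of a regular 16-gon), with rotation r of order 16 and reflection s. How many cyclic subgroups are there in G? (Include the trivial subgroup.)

21

Each element a generates a cyclic subgroup ⟨a⟩; distinct elements may generate the same one (a cyclic group of order d has φ(d) generators).
Cyclic subgroups by order — order 1: 1; order 2: 17; order 4: 1; order 8: 1; order 16: 1.
Total: 21.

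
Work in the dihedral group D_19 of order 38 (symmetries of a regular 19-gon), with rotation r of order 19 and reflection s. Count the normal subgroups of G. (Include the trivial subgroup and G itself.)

G has 22 subgroups. Checking conjugation-invariance by order — order 1: 1/1 normal; order 2: 0/19 normal; order 19: 1/1 normal; order 38: 1/1 normal.
Total normal subgroups: 3.

3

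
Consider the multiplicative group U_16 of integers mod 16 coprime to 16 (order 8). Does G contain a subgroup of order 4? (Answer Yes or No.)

4 | 8. A subgroup of order 4 is {1, 3, 9, 11}.

Yes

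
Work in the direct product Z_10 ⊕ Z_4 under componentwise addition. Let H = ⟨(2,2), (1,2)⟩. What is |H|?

20

|⟨(2,2)⟩| = 10 and |⟨(1,2)⟩| = 10, so |H| is a multiple of lcm(10, 10) = 10 and divides |G| = 40.
Closing under the operation: H = {(0,0), (0,2), (1,0), (1,2), (2,0), (2,2), (3,0), (3,2), (4,0), (4,2), (5,0), (5,2), (6,0), (6,2), (7,0), (7,2), (8,0), (8,2), (9,0), (9,2)}, so |H| = 20.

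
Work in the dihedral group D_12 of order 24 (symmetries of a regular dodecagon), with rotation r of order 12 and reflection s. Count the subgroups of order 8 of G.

3

|G| = 24 and 8 | 24, so subgroups of order 8 are possible by Lagrange.
The subgroups of order 8 are: {e, r^3, r^6, r^9, rs, r^4s, r^7s, r^10s}; {e, r^3, r^6, r^9, r^2s, r^5s, r^8s, r^11s}; {e, r^3, r^6, r^9, s, r^3s, r^6s, r^9s}.
So G has 3 subgroups of order 8.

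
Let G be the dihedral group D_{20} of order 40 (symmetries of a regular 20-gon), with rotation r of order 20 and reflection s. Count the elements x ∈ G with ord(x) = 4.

2

The elements of order 4 are: r^5, r^15.
That's 2.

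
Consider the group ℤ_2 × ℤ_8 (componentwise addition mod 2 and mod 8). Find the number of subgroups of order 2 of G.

3

|G| = 16 and 2 | 16, so subgroups of order 2 are possible by Lagrange.
The subgroups of order 2 are: {(0,0), (0,4)}; {(0,0), (1,0)}; {(0,0), (1,4)}.
So G has 3 subgroups of order 2.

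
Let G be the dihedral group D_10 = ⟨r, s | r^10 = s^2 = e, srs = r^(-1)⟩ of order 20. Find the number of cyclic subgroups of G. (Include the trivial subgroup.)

14

Group the elements of G by the cyclic subgroup they generate; each cyclic subgroup of order d accounts for φ(d) elements.
Cyclic subgroups by order — order 1: 1; order 2: 11; order 5: 1; order 10: 1.
Total: 14.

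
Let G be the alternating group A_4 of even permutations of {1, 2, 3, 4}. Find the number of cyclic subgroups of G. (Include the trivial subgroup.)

8

Each element a generates a cyclic subgroup ⟨a⟩; distinct elements may generate the same one (a cyclic group of order d has φ(d) generators).
Cyclic subgroups by order — order 1: 1; order 2: 3; order 3: 4.
Total: 8.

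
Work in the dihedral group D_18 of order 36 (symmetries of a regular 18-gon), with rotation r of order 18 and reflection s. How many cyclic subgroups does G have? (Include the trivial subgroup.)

24

Group the elements of G by the cyclic subgroup they generate; each cyclic subgroup of order d accounts for φ(d) elements.
Cyclic subgroups by order — order 1: 1; order 2: 19; order 3: 1; order 6: 1; order 9: 1; order 18: 1.
Total: 24.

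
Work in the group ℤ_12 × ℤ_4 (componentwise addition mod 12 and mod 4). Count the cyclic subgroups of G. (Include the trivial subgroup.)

Each element a generates a cyclic subgroup ⟨a⟩; distinct elements may generate the same one (a cyclic group of order d has φ(d) generators).
Cyclic subgroups by order — order 1: 1; order 2: 3; order 3: 1; order 4: 6; order 6: 3; order 12: 6.
Total: 20.

20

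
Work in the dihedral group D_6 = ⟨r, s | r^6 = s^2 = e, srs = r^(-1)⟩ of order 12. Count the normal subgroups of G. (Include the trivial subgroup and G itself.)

7

G has 16 subgroups. Checking conjugation-invariance by order — order 1: 1/1 normal; order 2: 1/7 normal; order 3: 1/1 normal; order 4: 0/3 normal; order 6: 3/3 normal; order 12: 1/1 normal.
Total normal subgroups: 7.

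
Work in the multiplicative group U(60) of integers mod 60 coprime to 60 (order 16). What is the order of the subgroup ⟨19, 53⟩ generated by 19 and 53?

8

|⟨19⟩| = 2 and |⟨53⟩| = 4, so |H| is a multiple of lcm(2, 4) = 4 and divides |G| = 16.
Closing under the operation: H = {1, 17, 19, 23, 31, 47, 49, 53}, so |H| = 8.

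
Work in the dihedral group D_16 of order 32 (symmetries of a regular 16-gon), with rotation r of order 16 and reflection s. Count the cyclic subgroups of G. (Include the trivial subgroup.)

21

Group the elements of G by the cyclic subgroup they generate; each cyclic subgroup of order d accounts for φ(d) elements.
Cyclic subgroups by order — order 1: 1; order 2: 17; order 4: 1; order 8: 1; order 16: 1.
Total: 21.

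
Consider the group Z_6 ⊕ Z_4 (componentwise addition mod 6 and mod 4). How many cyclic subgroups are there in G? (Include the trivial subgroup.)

Each element a generates a cyclic subgroup ⟨a⟩; distinct elements may generate the same one (a cyclic group of order d has φ(d) generators).
Cyclic subgroups by order — order 1: 1; order 2: 3; order 3: 1; order 4: 2; order 6: 3; order 12: 2.
Total: 12.

12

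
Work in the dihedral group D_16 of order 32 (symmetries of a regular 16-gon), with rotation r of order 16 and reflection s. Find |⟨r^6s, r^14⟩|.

|⟨r^6s⟩| = 2 and |⟨r^14⟩| = 8, so |H| is a multiple of lcm(2, 8) = 8 and divides |G| = 32.
Closing under the operation: H = {e, r^2, r^4, r^6, r^8, r^10, r^12, r^14, s, r^2s, r^4s, r^6s, r^8s, r^10s, r^12s, r^14s}, so |H| = 16.

16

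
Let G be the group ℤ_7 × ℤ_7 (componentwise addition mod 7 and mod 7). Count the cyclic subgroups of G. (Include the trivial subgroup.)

9

A cyclic subgroup of order d is generated by each of its φ(d) elements of order d, so the cyclic subgroups of order d number (#elements of order d)/φ(d).
Cyclic subgroups by order — order 1: 1; order 7: 8.
Total: 9.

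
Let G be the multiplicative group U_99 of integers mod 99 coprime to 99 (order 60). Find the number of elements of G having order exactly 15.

8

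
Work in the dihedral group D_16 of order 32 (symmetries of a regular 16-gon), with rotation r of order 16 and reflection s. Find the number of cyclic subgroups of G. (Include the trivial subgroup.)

Each element a generates a cyclic subgroup ⟨a⟩; distinct elements may generate the same one (a cyclic group of order d has φ(d) generators).
Cyclic subgroups by order — order 1: 1; order 2: 17; order 4: 1; order 8: 1; order 16: 1.
Total: 21.

21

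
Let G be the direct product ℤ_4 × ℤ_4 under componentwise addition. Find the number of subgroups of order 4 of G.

7

|G| = 16 and 4 | 16, so subgroups of order 4 are possible by Lagrange.
The subgroups of order 4 are: {(0,0), (0,1), (0,2), (0,3)}; {(0,0), (0,2), (2,0), (2,2)}; {(0,0), (0,2), (2,1), (2,3)}; {(0,0), (1,0), (2,0), (3,0)}; … (7 in all).
So G has 7 subgroups of order 4.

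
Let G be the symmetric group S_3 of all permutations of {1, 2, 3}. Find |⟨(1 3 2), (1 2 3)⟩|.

3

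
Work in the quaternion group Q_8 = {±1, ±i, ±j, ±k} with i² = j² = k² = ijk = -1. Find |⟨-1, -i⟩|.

|⟨-1⟩| = 2 and |⟨-i⟩| = 4, so |H| is a multiple of lcm(2, 4) = 4 and divides |G| = 8.
Closing under the operation: H = {1, -1, i, -i}, so |H| = 4.

4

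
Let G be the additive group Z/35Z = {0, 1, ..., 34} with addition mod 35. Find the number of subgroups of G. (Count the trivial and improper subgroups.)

4

A cyclic group of order 35 has exactly one subgroup for each divisor of 35.
Divisors of 35: 1, 5, 7, 35.
So Z/35Z has 4 subgroups.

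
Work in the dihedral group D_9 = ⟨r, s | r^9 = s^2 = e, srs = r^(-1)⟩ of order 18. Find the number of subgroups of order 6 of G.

|G| = 18 and 6 | 18, so subgroups of order 6 are possible by Lagrange.
The subgroups of order 6 are: {e, r^3, r^6, r^2s, r^5s, r^8s}; {e, r^3, r^6, s, r^3s, r^6s}; {e, r^3, r^6, rs, r^4s, r^7s}.
So G has 3 subgroups of order 6.

3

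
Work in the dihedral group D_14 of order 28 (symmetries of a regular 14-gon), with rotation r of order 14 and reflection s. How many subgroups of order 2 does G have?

15

|G| = 28 and 2 | 28, so subgroups of order 2 are possible by Lagrange.
The subgroups of order 2 are: {e, r^10s}; {e, r^11s}; {e, r^12s}; {e, r^13s}; … (15 in all).
So G has 15 subgroups of order 2.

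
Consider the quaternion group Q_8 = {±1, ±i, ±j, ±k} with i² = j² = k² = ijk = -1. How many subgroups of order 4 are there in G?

|G| = 8 and 4 | 8, so subgroups of order 4 are possible by Lagrange.
The subgroups of order 4 are: {1, -1, i, -i}; {1, -1, j, -j}; {1, -1, k, -k}.
So G has 3 subgroups of order 4.

3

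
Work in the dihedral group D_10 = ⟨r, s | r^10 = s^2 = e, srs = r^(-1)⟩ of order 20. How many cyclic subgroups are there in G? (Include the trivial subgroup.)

Group the elements of G by the cyclic subgroup they generate; each cyclic subgroup of order d accounts for φ(d) elements.
Cyclic subgroups by order — order 1: 1; order 2: 11; order 5: 1; order 10: 1.
Total: 14.

14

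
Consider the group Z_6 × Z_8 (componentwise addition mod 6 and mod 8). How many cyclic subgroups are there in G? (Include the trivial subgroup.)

A cyclic subgroup of order d is generated by each of its φ(d) elements of order d, so the cyclic subgroups of order d number (#elements of order d)/φ(d).
Cyclic subgroups by order — order 1: 1; order 2: 3; order 3: 1; order 4: 2; order 6: 3; order 8: 2; order 12: 2; order 24: 2.
Total: 16.

16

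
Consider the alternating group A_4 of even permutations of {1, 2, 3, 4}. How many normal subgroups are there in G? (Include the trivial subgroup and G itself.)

3

G has 10 subgroups. Checking conjugation-invariance by order — order 1: 1/1 normal; order 2: 0/3 normal; order 3: 0/4 normal; order 4: 1/1 normal; order 12: 1/1 normal.
Total normal subgroups: 3.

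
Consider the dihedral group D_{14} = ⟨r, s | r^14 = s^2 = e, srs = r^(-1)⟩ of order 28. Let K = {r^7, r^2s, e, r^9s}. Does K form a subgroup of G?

|K| = 4 divides |G| = 28, consistent with Lagrange.
K contains the identity, every element's inverse is in K, and K is closed under ·: it is a subgroup.

Yes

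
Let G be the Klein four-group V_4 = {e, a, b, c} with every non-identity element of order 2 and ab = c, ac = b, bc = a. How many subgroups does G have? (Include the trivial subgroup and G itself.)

5

|G| = 4, so by Lagrange every subgroup order divides 4. Divisors: 1, 2, 4.
Subgroups by order — order 1: 1; order 2: 3; order 4: 1.
Total: 1 + 3 + 1 = 5.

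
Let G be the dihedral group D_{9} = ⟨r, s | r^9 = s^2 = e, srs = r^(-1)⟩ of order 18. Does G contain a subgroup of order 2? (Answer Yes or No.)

Yes

2 | 18. A subgroup of order 2 is {e, r^2s}.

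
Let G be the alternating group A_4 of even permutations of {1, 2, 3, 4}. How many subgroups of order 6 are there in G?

|G| = 12 and 6 | 12, so subgroups of order 6 are possible by Lagrange.
Checking all subgroups of G, none has order 6.
So G has 0 subgroups of order 6.

0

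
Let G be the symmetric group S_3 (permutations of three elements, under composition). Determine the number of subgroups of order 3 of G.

|G| = 6 and 3 | 6, so subgroups of order 3 are possible by Lagrange.
The subgroups of order 3 are: {e, (1 2 3), (1 3 2)}.
So G has 1 subgroup of order 3.

1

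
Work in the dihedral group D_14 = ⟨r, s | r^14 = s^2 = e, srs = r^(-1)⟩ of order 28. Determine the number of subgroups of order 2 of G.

|G| = 28 and 2 | 28, so subgroups of order 2 are possible by Lagrange.
The subgroups of order 2 are: {e, r^10s}; {e, r^11s}; {e, r^12s}; {e, r^13s}; … (15 in all).
So G has 15 subgroups of order 2.

15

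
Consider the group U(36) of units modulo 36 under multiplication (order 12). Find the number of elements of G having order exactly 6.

6

The elements of order 6 are: 5, 7, 11, 23, 29, 31.
That's 6.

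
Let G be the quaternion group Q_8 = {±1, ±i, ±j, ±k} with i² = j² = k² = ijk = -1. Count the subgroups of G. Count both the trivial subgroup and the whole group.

6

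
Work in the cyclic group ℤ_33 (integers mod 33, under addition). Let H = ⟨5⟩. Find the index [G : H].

|⟨5⟩| = 33 and |G| = 33.
By Lagrange, [G : H] = |G|/|H| = 33/33 = 1.

1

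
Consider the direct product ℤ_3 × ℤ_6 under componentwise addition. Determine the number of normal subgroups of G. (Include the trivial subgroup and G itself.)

G is abelian, so every subgroup is normal.
G has 12 subgroups in total, hence 12 normal subgroups.

12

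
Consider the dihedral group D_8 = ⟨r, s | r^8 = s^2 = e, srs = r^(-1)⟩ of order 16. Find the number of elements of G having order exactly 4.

2

The elements of order 4 are: r^2, r^6.
That's 2.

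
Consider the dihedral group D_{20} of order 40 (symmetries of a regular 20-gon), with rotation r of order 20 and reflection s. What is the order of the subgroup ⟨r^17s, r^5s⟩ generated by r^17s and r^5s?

|⟨r^17s⟩| = 2 and |⟨r^5s⟩| = 2, so |H| is a multiple of lcm(2, 2) = 2 and divides |G| = 40.
Closing under the operation: H = {e, r^4, r^8, r^12, r^16, rs, r^5s, r^9s, r^13s, r^17s}, so |H| = 10.

10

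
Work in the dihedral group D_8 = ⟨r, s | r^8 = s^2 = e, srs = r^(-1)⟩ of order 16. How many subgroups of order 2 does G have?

|G| = 16 and 2 | 16, so subgroups of order 2 are possible by Lagrange.
The subgroups of order 2 are: {e, r^2s}; {e, r^3s}; {e, r^4}; {e, r^4s}; … (9 in all).
So G has 9 subgroups of order 2.

9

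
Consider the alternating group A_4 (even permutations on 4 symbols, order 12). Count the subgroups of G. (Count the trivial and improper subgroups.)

10

|G| = 12, so by Lagrange every subgroup order divides 12. Divisors: 1, 2, 3, 4, 6, 12.
Subgroups by order — order 1: 1; order 2: 3; order 3: 4; order 4: 1; order 6: 0; order 12: 1.
Total: 1 + 3 + 4 + 1 + 0 + 1 = 10.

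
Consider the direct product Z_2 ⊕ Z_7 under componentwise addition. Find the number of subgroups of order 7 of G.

1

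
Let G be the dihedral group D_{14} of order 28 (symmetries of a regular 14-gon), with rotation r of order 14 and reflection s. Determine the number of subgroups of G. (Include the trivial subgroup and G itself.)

|G| = 28, so by Lagrange every subgroup order divides 28. Divisors: 1, 2, 4, 7, 14, 28.
Subgroups by order — order 1: 1; order 2: 15; order 4: 7; order 7: 1; order 14: 3; order 28: 1.
Total: 1 + 15 + 7 + 1 + 3 + 1 = 28.

28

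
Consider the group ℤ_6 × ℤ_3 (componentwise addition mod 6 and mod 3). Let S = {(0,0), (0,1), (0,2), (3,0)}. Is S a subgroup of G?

|S| = 4 does not divide |G| = 18, so by Lagrange S is not a subgroup.

No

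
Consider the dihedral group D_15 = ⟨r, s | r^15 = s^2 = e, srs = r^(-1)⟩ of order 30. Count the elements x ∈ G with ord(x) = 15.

8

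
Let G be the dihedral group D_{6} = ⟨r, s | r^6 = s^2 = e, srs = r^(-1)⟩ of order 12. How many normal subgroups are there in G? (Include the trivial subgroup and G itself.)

G has 16 subgroups. Checking conjugation-invariance by order — order 1: 1/1 normal; order 2: 1/7 normal; order 3: 1/1 normal; order 4: 0/3 normal; order 6: 3/3 normal; order 12: 1/1 normal.
Total normal subgroups: 7.

7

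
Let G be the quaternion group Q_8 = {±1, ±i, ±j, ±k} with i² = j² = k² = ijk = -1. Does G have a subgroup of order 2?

Yes

2 | 8. A subgroup of order 2 is {1, -1}.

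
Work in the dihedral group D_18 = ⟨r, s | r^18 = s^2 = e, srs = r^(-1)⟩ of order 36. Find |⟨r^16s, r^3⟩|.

|⟨r^16s⟩| = 2 and |⟨r^3⟩| = 6, so |H| is a multiple of lcm(2, 6) = 6 and divides |G| = 36.
Closing under the operation: H = {e, r^3, r^6, r^9, r^12, r^15, rs, r^4s, r^7s, r^10s, r^13s, r^16s}, so |H| = 12.

12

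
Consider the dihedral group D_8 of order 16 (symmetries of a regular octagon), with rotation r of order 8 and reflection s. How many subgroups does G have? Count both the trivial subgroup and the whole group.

|G| = 16, so by Lagrange every subgroup order divides 16. Divisors: 1, 2, 4, 8, 16.
Subgroups by order — order 1: 1; order 2: 9; order 4: 5; order 8: 3; order 16: 1.
Total: 1 + 9 + 5 + 3 + 1 = 19.

19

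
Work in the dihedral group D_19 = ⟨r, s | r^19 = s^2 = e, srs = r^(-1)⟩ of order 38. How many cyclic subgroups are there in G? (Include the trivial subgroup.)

21

Group the elements of G by the cyclic subgroup they generate; each cyclic subgroup of order d accounts for φ(d) elements.
Cyclic subgroups by order — order 1: 1; order 2: 19; order 19: 1.
Total: 21.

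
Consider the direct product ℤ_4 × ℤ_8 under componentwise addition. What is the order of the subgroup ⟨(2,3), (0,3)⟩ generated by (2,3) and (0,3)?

16

|⟨(2,3)⟩| = 8 and |⟨(0,3)⟩| = 8, so |H| is a multiple of lcm(8, 8) = 8 and divides |G| = 32.
Closing under the operation: H = {(0,0), (0,1), (0,2), (0,3), (0,4), (0,5), (0,6), (0,7), (2,0), (2,1), (2,2), (2,3), (2,4), (2,5), (2,6), (2,7)}, so |H| = 16.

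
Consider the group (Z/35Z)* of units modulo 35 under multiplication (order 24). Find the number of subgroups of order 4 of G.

|G| = 24 and 4 | 24, so subgroups of order 4 are possible by Lagrange.
The subgroups of order 4 are: {1, 13, 27, 29}; {1, 8, 22, 29}; {1, 6, 29, 34}.
So G has 3 subgroups of order 4.

3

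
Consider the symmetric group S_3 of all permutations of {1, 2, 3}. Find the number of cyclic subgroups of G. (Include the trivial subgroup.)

A cyclic subgroup of order d is generated by each of its φ(d) elements of order d, so the cyclic subgroups of order d number (#elements of order d)/φ(d).
Cyclic subgroups by order — order 1: 1; order 2: 3; order 3: 1.
Total: 5.

5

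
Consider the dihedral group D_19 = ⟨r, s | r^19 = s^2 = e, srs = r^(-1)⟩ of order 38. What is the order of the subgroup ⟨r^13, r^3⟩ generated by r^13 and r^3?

|⟨r^13⟩| = 19 and |⟨r^3⟩| = 19, so |H| is a multiple of lcm(19, 19) = 19 and divides |G| = 38.
Closing under the operation: H = {e, r, r^2, r^3, r^4, r^5, r^6, r^7, r^8, r^9, r^10, r^11, r^12, r^13, r^14, r^15, r^16, r^17, r^18}, so |H| = 19.

19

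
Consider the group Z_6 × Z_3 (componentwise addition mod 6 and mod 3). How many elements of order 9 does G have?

An element (a,b) has order lcm(ord(a), ord(b)); count pairs with lcm equal to 9.
Enumerating gives 0 such elements.

0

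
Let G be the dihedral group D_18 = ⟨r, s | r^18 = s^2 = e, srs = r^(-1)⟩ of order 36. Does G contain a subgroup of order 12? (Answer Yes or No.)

Yes

12 | 36. A subgroup of order 12 is {e, r^3, r^6, r^9, r^12, r^15, rs, r^4s, r^7s, r^10s, r^13s, r^16s}.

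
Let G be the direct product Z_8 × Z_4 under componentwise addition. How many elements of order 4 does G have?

An element (a,b) has order lcm(ord(a), ord(b)); count pairs with lcm equal to 4.
Enumerating gives 12 such elements.

12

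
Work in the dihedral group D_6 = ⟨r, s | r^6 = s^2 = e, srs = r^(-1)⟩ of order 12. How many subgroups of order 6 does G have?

3

|G| = 12 and 6 | 12, so subgroups of order 6 are possible by Lagrange.
The subgroups of order 6 are: {e, r, r^2, r^3, r^4, r^5}; {e, r^2, r^4, s, r^2s, r^4s}; {e, r^2, r^4, rs, r^3s, r^5s}.
So G has 3 subgroups of order 6.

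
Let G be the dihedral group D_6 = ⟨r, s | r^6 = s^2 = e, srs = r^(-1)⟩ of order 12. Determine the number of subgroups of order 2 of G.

7

|G| = 12 and 2 | 12, so subgroups of order 2 are possible by Lagrange.
The subgroups of order 2 are: {e, r^2s}; {e, r^3}; {e, r^3s}; {e, r^4s}; … (7 in all).
So G has 7 subgroups of order 2.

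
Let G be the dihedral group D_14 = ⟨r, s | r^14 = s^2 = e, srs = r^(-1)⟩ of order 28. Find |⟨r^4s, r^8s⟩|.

14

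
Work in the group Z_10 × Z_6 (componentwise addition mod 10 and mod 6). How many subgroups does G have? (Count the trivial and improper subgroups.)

20

|G| = 60, so by Lagrange every subgroup order divides 60. Divisors: 1, 2, 3, 4, 5, 6, 10, 12, 15, 20, 30, 60.
Subgroups by order — order 1: 1; order 2: 3; order 3: 1; order 4: 1; order 5: 1; order 6: 3; order 10: 3; order 12: 1; order 15: 1; order 20: 1; order 30: 3; order 60: 1.
Total: 1 + 3 + 1 + 1 + 1 + 3 + 3 + 1 + 1 + 1 + 3 + 1 = 20.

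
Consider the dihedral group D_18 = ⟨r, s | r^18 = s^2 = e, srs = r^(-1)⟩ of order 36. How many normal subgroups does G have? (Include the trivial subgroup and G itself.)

9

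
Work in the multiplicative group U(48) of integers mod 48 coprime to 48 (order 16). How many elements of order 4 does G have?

The elements of order 4 are: 5, 11, 13, 19, 29, 35, 37, 43.
That's 8.

8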